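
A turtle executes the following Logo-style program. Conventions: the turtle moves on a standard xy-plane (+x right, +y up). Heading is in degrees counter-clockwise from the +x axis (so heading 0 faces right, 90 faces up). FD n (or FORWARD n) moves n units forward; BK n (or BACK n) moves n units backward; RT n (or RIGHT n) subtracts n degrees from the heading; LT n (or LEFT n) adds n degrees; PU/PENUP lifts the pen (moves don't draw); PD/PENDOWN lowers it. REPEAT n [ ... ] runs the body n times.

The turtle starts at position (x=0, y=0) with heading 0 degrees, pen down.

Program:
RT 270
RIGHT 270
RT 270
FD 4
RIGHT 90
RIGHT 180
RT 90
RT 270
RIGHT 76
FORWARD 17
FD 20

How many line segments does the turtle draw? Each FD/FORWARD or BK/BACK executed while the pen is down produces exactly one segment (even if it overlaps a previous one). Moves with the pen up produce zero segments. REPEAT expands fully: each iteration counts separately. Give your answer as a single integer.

Executing turtle program step by step:
Start: pos=(0,0), heading=0, pen down
RT 270: heading 0 -> 90
RT 270: heading 90 -> 180
RT 270: heading 180 -> 270
FD 4: (0,0) -> (0,-4) [heading=270, draw]
RT 90: heading 270 -> 180
RT 180: heading 180 -> 0
RT 90: heading 0 -> 270
RT 270: heading 270 -> 0
RT 76: heading 0 -> 284
FD 17: (0,-4) -> (4.113,-20.495) [heading=284, draw]
FD 20: (4.113,-20.495) -> (8.951,-39.901) [heading=284, draw]
Final: pos=(8.951,-39.901), heading=284, 3 segment(s) drawn
Segments drawn: 3

Answer: 3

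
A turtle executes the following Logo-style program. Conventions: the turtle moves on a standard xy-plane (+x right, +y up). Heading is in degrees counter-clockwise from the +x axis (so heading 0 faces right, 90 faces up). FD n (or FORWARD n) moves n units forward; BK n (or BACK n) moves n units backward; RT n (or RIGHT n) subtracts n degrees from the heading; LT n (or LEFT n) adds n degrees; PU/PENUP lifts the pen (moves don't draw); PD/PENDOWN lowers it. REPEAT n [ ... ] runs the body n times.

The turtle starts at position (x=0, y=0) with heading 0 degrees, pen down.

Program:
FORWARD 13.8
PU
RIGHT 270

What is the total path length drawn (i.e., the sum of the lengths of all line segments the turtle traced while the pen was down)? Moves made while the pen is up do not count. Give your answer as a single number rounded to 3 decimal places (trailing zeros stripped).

Answer: 13.8

Derivation:
Executing turtle program step by step:
Start: pos=(0,0), heading=0, pen down
FD 13.8: (0,0) -> (13.8,0) [heading=0, draw]
PU: pen up
RT 270: heading 0 -> 90
Final: pos=(13.8,0), heading=90, 1 segment(s) drawn

Segment lengths:
  seg 1: (0,0) -> (13.8,0), length = 13.8
Total = 13.8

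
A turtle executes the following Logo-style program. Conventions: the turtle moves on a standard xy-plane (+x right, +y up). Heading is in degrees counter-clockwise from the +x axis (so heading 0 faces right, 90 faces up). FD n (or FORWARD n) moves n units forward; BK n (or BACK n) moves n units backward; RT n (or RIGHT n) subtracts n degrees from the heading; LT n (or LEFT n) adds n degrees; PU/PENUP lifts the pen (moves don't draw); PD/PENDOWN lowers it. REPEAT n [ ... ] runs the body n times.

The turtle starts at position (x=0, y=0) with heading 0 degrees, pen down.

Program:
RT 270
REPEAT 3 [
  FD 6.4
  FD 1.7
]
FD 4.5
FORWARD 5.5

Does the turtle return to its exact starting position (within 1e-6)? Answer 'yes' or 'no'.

Executing turtle program step by step:
Start: pos=(0,0), heading=0, pen down
RT 270: heading 0 -> 90
REPEAT 3 [
  -- iteration 1/3 --
  FD 6.4: (0,0) -> (0,6.4) [heading=90, draw]
  FD 1.7: (0,6.4) -> (0,8.1) [heading=90, draw]
  -- iteration 2/3 --
  FD 6.4: (0,8.1) -> (0,14.5) [heading=90, draw]
  FD 1.7: (0,14.5) -> (0,16.2) [heading=90, draw]
  -- iteration 3/3 --
  FD 6.4: (0,16.2) -> (0,22.6) [heading=90, draw]
  FD 1.7: (0,22.6) -> (0,24.3) [heading=90, draw]
]
FD 4.5: (0,24.3) -> (0,28.8) [heading=90, draw]
FD 5.5: (0,28.8) -> (0,34.3) [heading=90, draw]
Final: pos=(0,34.3), heading=90, 8 segment(s) drawn

Start position: (0, 0)
Final position: (0, 34.3)
Distance = 34.3; >= 1e-6 -> NOT closed

Answer: no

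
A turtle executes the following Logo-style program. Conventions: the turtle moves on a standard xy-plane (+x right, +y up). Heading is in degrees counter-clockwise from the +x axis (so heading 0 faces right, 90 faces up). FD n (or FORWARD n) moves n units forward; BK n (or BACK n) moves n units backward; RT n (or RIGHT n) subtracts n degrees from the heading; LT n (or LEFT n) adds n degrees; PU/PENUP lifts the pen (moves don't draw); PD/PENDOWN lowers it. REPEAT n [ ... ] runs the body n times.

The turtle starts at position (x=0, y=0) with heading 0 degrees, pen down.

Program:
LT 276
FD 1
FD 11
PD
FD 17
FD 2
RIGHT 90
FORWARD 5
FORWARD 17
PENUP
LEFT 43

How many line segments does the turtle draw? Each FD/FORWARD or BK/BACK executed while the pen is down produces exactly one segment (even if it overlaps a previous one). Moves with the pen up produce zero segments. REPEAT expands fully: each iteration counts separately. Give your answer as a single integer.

Executing turtle program step by step:
Start: pos=(0,0), heading=0, pen down
LT 276: heading 0 -> 276
FD 1: (0,0) -> (0.105,-0.995) [heading=276, draw]
FD 11: (0.105,-0.995) -> (1.254,-11.934) [heading=276, draw]
PD: pen down
FD 17: (1.254,-11.934) -> (3.031,-28.841) [heading=276, draw]
FD 2: (3.031,-28.841) -> (3.24,-30.83) [heading=276, draw]
RT 90: heading 276 -> 186
FD 5: (3.24,-30.83) -> (-1.732,-31.353) [heading=186, draw]
FD 17: (-1.732,-31.353) -> (-18.639,-33.13) [heading=186, draw]
PU: pen up
LT 43: heading 186 -> 229
Final: pos=(-18.639,-33.13), heading=229, 6 segment(s) drawn
Segments drawn: 6

Answer: 6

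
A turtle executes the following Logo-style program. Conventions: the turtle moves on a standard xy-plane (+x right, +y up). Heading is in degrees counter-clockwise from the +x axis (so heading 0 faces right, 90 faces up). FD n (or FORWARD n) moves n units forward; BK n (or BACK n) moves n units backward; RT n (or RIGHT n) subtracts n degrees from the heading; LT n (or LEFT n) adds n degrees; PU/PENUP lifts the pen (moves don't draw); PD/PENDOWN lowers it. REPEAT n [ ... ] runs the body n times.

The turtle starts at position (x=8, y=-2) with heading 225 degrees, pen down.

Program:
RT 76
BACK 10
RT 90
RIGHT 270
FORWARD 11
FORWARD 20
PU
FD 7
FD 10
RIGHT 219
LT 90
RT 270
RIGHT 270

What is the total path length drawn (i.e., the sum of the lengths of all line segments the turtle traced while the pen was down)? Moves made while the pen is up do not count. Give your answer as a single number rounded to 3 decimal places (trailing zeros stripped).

Answer: 41

Derivation:
Executing turtle program step by step:
Start: pos=(8,-2), heading=225, pen down
RT 76: heading 225 -> 149
BK 10: (8,-2) -> (16.572,-7.15) [heading=149, draw]
RT 90: heading 149 -> 59
RT 270: heading 59 -> 149
FD 11: (16.572,-7.15) -> (7.143,-1.485) [heading=149, draw]
FD 20: (7.143,-1.485) -> (-10.001,8.816) [heading=149, draw]
PU: pen up
FD 7: (-10.001,8.816) -> (-16.001,12.421) [heading=149, move]
FD 10: (-16.001,12.421) -> (-24.572,17.571) [heading=149, move]
RT 219: heading 149 -> 290
LT 90: heading 290 -> 20
RT 270: heading 20 -> 110
RT 270: heading 110 -> 200
Final: pos=(-24.572,17.571), heading=200, 3 segment(s) drawn

Segment lengths:
  seg 1: (8,-2) -> (16.572,-7.15), length = 10
  seg 2: (16.572,-7.15) -> (7.143,-1.485), length = 11
  seg 3: (7.143,-1.485) -> (-10.001,8.816), length = 20
Total = 41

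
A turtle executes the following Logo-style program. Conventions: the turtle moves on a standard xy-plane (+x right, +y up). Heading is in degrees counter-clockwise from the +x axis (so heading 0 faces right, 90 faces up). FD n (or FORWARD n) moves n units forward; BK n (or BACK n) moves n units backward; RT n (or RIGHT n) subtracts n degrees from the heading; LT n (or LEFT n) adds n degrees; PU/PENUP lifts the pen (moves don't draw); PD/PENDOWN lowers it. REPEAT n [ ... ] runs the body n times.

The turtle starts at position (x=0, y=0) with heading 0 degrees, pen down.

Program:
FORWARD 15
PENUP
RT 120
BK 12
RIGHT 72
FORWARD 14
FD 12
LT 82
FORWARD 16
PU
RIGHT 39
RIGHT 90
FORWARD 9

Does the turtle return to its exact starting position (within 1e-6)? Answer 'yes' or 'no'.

Answer: no

Derivation:
Executing turtle program step by step:
Start: pos=(0,0), heading=0, pen down
FD 15: (0,0) -> (15,0) [heading=0, draw]
PU: pen up
RT 120: heading 0 -> 240
BK 12: (15,0) -> (21,10.392) [heading=240, move]
RT 72: heading 240 -> 168
FD 14: (21,10.392) -> (7.306,13.303) [heading=168, move]
FD 12: (7.306,13.303) -> (-4.432,15.798) [heading=168, move]
LT 82: heading 168 -> 250
FD 16: (-4.432,15.798) -> (-9.904,0.763) [heading=250, move]
PU: pen up
RT 39: heading 250 -> 211
RT 90: heading 211 -> 121
FD 9: (-9.904,0.763) -> (-14.54,8.477) [heading=121, move]
Final: pos=(-14.54,8.477), heading=121, 1 segment(s) drawn

Start position: (0, 0)
Final position: (-14.54, 8.477)
Distance = 16.83; >= 1e-6 -> NOT closed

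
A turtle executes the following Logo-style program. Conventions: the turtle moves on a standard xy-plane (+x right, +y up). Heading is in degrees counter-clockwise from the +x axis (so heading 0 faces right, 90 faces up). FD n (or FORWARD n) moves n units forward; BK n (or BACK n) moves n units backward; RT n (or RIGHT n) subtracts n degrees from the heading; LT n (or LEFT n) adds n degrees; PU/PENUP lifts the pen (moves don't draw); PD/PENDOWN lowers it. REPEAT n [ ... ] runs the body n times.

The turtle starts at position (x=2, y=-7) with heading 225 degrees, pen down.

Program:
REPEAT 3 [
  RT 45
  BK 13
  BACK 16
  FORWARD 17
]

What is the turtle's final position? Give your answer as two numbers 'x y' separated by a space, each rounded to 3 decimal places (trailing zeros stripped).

Executing turtle program step by step:
Start: pos=(2,-7), heading=225, pen down
REPEAT 3 [
  -- iteration 1/3 --
  RT 45: heading 225 -> 180
  BK 13: (2,-7) -> (15,-7) [heading=180, draw]
  BK 16: (15,-7) -> (31,-7) [heading=180, draw]
  FD 17: (31,-7) -> (14,-7) [heading=180, draw]
  -- iteration 2/3 --
  RT 45: heading 180 -> 135
  BK 13: (14,-7) -> (23.192,-16.192) [heading=135, draw]
  BK 16: (23.192,-16.192) -> (34.506,-27.506) [heading=135, draw]
  FD 17: (34.506,-27.506) -> (22.485,-15.485) [heading=135, draw]
  -- iteration 3/3 --
  RT 45: heading 135 -> 90
  BK 13: (22.485,-15.485) -> (22.485,-28.485) [heading=90, draw]
  BK 16: (22.485,-28.485) -> (22.485,-44.485) [heading=90, draw]
  FD 17: (22.485,-44.485) -> (22.485,-27.485) [heading=90, draw]
]
Final: pos=(22.485,-27.485), heading=90, 9 segment(s) drawn

Answer: 22.485 -27.485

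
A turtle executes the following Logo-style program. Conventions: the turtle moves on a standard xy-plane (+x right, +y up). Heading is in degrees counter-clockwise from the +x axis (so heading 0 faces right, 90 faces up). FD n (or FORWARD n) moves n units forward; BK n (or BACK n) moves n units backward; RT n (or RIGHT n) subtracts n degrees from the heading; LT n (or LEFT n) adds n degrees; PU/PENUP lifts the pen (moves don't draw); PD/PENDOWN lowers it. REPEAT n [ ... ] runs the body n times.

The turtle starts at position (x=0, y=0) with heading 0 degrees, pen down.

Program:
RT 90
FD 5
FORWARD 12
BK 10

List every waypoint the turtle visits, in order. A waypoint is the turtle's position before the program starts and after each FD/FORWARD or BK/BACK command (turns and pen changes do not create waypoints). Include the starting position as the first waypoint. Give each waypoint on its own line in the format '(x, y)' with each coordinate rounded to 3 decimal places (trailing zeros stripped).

Answer: (0, 0)
(0, -5)
(0, -17)
(0, -7)

Derivation:
Executing turtle program step by step:
Start: pos=(0,0), heading=0, pen down
RT 90: heading 0 -> 270
FD 5: (0,0) -> (0,-5) [heading=270, draw]
FD 12: (0,-5) -> (0,-17) [heading=270, draw]
BK 10: (0,-17) -> (0,-7) [heading=270, draw]
Final: pos=(0,-7), heading=270, 3 segment(s) drawn
Waypoints (4 total):
(0, 0)
(0, -5)
(0, -17)
(0, -7)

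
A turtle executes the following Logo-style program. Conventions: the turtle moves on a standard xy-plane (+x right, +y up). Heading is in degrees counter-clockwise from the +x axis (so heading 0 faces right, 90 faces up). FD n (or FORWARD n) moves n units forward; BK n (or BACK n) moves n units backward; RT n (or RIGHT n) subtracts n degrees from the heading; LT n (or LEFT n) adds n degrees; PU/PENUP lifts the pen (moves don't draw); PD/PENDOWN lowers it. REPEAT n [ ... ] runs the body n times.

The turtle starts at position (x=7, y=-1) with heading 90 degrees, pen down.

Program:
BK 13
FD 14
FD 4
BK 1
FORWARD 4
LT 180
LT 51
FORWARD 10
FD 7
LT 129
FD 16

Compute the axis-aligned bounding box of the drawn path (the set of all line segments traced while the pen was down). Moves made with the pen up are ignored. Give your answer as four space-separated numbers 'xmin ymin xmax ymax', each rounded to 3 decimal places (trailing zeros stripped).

Answer: 7 -14 20.211 12.302

Derivation:
Executing turtle program step by step:
Start: pos=(7,-1), heading=90, pen down
BK 13: (7,-1) -> (7,-14) [heading=90, draw]
FD 14: (7,-14) -> (7,0) [heading=90, draw]
FD 4: (7,0) -> (7,4) [heading=90, draw]
BK 1: (7,4) -> (7,3) [heading=90, draw]
FD 4: (7,3) -> (7,7) [heading=90, draw]
LT 180: heading 90 -> 270
LT 51: heading 270 -> 321
FD 10: (7,7) -> (14.771,0.707) [heading=321, draw]
FD 7: (14.771,0.707) -> (20.211,-3.698) [heading=321, draw]
LT 129: heading 321 -> 90
FD 16: (20.211,-3.698) -> (20.211,12.302) [heading=90, draw]
Final: pos=(20.211,12.302), heading=90, 8 segment(s) drawn

Segment endpoints: x in {7, 7, 14.771, 20.211, 20.211}, y in {-14, -3.698, -1, 0, 0.707, 3, 4, 7, 12.302}
xmin=7, ymin=-14, xmax=20.211, ymax=12.302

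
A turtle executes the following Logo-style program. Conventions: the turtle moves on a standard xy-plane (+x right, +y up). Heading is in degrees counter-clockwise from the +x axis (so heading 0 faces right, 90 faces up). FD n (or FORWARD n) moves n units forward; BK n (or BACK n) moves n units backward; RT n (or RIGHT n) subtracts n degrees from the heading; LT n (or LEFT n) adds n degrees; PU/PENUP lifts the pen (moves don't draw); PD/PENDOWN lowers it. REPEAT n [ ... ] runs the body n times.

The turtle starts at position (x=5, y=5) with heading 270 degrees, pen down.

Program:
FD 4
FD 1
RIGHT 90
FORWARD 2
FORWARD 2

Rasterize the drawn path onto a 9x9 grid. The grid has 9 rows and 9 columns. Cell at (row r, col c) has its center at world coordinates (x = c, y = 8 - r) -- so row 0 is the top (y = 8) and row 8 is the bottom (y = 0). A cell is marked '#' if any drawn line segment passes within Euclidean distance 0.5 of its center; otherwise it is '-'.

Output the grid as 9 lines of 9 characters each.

Segment 0: (5,5) -> (5,1)
Segment 1: (5,1) -> (5,0)
Segment 2: (5,0) -> (3,0)
Segment 3: (3,0) -> (1,0)

Answer: ---------
---------
---------
-----#---
-----#---
-----#---
-----#---
-----#---
-#####---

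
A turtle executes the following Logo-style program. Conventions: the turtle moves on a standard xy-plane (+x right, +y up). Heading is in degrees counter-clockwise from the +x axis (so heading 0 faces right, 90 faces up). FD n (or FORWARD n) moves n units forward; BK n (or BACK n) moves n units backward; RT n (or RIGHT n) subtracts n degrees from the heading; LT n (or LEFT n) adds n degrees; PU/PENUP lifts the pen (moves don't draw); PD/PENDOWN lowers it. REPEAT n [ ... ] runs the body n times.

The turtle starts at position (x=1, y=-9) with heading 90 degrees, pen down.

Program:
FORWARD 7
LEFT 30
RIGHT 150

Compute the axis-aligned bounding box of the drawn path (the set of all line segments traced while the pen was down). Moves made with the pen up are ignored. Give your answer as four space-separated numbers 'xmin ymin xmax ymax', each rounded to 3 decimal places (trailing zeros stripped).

Executing turtle program step by step:
Start: pos=(1,-9), heading=90, pen down
FD 7: (1,-9) -> (1,-2) [heading=90, draw]
LT 30: heading 90 -> 120
RT 150: heading 120 -> 330
Final: pos=(1,-2), heading=330, 1 segment(s) drawn

Segment endpoints: x in {1, 1}, y in {-9, -2}
xmin=1, ymin=-9, xmax=1, ymax=-2

Answer: 1 -9 1 -2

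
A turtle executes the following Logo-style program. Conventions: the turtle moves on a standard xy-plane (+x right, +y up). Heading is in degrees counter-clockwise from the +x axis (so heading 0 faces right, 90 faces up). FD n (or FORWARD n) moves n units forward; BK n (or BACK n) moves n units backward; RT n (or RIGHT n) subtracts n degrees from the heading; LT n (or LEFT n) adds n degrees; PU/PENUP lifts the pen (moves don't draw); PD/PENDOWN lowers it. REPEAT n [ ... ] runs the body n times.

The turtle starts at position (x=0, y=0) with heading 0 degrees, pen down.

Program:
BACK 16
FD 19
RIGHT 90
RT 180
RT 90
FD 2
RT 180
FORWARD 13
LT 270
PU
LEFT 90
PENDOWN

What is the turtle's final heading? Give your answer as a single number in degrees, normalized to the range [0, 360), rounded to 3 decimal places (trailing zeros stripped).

Answer: 180

Derivation:
Executing turtle program step by step:
Start: pos=(0,0), heading=0, pen down
BK 16: (0,0) -> (-16,0) [heading=0, draw]
FD 19: (-16,0) -> (3,0) [heading=0, draw]
RT 90: heading 0 -> 270
RT 180: heading 270 -> 90
RT 90: heading 90 -> 0
FD 2: (3,0) -> (5,0) [heading=0, draw]
RT 180: heading 0 -> 180
FD 13: (5,0) -> (-8,0) [heading=180, draw]
LT 270: heading 180 -> 90
PU: pen up
LT 90: heading 90 -> 180
PD: pen down
Final: pos=(-8,0), heading=180, 4 segment(s) drawn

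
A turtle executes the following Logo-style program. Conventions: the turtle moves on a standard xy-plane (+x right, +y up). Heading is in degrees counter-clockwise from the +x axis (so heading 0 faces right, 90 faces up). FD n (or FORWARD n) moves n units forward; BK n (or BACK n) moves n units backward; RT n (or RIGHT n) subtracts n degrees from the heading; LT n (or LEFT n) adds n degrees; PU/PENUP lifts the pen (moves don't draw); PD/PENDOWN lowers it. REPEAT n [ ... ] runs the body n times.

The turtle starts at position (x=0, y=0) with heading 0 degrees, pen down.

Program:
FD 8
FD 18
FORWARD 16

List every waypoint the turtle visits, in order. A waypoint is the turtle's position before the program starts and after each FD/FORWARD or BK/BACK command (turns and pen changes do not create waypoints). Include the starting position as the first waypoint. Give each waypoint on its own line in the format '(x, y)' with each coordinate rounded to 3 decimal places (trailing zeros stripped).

Answer: (0, 0)
(8, 0)
(26, 0)
(42, 0)

Derivation:
Executing turtle program step by step:
Start: pos=(0,0), heading=0, pen down
FD 8: (0,0) -> (8,0) [heading=0, draw]
FD 18: (8,0) -> (26,0) [heading=0, draw]
FD 16: (26,0) -> (42,0) [heading=0, draw]
Final: pos=(42,0), heading=0, 3 segment(s) drawn
Waypoints (4 total):
(0, 0)
(8, 0)
(26, 0)
(42, 0)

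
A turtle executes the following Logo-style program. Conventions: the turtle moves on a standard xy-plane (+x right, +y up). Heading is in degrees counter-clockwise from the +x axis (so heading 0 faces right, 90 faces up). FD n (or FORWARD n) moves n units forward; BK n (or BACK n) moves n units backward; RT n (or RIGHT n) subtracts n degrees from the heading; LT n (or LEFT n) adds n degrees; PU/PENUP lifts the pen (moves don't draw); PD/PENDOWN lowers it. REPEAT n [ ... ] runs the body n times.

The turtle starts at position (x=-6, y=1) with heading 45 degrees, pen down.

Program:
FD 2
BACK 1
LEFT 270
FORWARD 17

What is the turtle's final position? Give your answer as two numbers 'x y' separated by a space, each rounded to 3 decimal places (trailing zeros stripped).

Executing turtle program step by step:
Start: pos=(-6,1), heading=45, pen down
FD 2: (-6,1) -> (-4.586,2.414) [heading=45, draw]
BK 1: (-4.586,2.414) -> (-5.293,1.707) [heading=45, draw]
LT 270: heading 45 -> 315
FD 17: (-5.293,1.707) -> (6.728,-10.314) [heading=315, draw]
Final: pos=(6.728,-10.314), heading=315, 3 segment(s) drawn

Answer: 6.728 -10.314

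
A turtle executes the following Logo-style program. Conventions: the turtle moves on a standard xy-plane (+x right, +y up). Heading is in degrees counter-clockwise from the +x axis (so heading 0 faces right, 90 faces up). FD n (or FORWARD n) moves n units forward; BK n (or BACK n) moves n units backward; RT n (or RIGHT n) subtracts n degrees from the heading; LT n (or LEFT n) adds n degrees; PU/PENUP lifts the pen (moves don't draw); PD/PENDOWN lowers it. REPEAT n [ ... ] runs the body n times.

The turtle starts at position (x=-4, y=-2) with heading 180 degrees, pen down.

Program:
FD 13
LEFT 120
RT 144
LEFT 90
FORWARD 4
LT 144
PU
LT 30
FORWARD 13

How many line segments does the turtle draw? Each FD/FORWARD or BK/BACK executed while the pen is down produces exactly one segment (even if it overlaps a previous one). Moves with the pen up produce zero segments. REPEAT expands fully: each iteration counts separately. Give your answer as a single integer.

Answer: 2

Derivation:
Executing turtle program step by step:
Start: pos=(-4,-2), heading=180, pen down
FD 13: (-4,-2) -> (-17,-2) [heading=180, draw]
LT 120: heading 180 -> 300
RT 144: heading 300 -> 156
LT 90: heading 156 -> 246
FD 4: (-17,-2) -> (-18.627,-5.654) [heading=246, draw]
LT 144: heading 246 -> 30
PU: pen up
LT 30: heading 30 -> 60
FD 13: (-18.627,-5.654) -> (-12.127,5.604) [heading=60, move]
Final: pos=(-12.127,5.604), heading=60, 2 segment(s) drawn
Segments drawn: 2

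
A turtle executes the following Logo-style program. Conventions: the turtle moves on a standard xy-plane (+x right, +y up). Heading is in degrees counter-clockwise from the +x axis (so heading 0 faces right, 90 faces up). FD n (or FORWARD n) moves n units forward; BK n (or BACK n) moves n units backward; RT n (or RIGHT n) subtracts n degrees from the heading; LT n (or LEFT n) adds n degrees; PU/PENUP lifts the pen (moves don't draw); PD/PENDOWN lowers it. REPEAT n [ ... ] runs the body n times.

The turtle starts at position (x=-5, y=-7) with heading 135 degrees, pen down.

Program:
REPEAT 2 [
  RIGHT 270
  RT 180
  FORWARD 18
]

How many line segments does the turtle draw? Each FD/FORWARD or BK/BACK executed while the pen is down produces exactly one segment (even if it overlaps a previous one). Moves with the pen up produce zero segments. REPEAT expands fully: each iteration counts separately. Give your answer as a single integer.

Executing turtle program step by step:
Start: pos=(-5,-7), heading=135, pen down
REPEAT 2 [
  -- iteration 1/2 --
  RT 270: heading 135 -> 225
  RT 180: heading 225 -> 45
  FD 18: (-5,-7) -> (7.728,5.728) [heading=45, draw]
  -- iteration 2/2 --
  RT 270: heading 45 -> 135
  RT 180: heading 135 -> 315
  FD 18: (7.728,5.728) -> (20.456,-7) [heading=315, draw]
]
Final: pos=(20.456,-7), heading=315, 2 segment(s) drawn
Segments drawn: 2

Answer: 2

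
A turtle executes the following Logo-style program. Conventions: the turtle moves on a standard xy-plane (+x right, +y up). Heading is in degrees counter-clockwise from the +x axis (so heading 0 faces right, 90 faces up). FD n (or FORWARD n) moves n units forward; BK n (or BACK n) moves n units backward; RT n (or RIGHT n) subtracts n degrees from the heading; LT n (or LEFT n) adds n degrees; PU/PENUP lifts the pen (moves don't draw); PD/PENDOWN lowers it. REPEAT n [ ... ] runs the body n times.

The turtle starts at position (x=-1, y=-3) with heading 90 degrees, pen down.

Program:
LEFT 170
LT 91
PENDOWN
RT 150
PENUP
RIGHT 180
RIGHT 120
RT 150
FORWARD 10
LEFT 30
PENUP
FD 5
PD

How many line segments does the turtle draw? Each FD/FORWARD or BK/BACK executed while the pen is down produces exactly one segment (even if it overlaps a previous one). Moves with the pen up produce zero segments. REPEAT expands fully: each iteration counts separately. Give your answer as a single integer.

Answer: 0

Derivation:
Executing turtle program step by step:
Start: pos=(-1,-3), heading=90, pen down
LT 170: heading 90 -> 260
LT 91: heading 260 -> 351
PD: pen down
RT 150: heading 351 -> 201
PU: pen up
RT 180: heading 201 -> 21
RT 120: heading 21 -> 261
RT 150: heading 261 -> 111
FD 10: (-1,-3) -> (-4.584,6.336) [heading=111, move]
LT 30: heading 111 -> 141
PU: pen up
FD 5: (-4.584,6.336) -> (-8.469,9.482) [heading=141, move]
PD: pen down
Final: pos=(-8.469,9.482), heading=141, 0 segment(s) drawn
Segments drawn: 0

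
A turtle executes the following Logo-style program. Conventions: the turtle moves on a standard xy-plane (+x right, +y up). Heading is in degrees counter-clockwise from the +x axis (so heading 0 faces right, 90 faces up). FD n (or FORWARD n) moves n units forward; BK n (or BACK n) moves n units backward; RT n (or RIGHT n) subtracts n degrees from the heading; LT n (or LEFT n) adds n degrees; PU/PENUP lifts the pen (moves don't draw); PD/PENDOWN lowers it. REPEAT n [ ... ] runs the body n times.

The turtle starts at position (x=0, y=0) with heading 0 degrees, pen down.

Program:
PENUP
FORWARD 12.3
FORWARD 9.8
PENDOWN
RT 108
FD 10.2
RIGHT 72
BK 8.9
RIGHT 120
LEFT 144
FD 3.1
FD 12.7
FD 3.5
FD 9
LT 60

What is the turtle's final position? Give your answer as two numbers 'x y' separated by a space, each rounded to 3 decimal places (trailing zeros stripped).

Answer: 1.995 -21.211

Derivation:
Executing turtle program step by step:
Start: pos=(0,0), heading=0, pen down
PU: pen up
FD 12.3: (0,0) -> (12.3,0) [heading=0, move]
FD 9.8: (12.3,0) -> (22.1,0) [heading=0, move]
PD: pen down
RT 108: heading 0 -> 252
FD 10.2: (22.1,0) -> (18.948,-9.701) [heading=252, draw]
RT 72: heading 252 -> 180
BK 8.9: (18.948,-9.701) -> (27.848,-9.701) [heading=180, draw]
RT 120: heading 180 -> 60
LT 144: heading 60 -> 204
FD 3.1: (27.848,-9.701) -> (25.016,-10.962) [heading=204, draw]
FD 12.7: (25.016,-10.962) -> (13.414,-16.127) [heading=204, draw]
FD 3.5: (13.414,-16.127) -> (10.217,-17.551) [heading=204, draw]
FD 9: (10.217,-17.551) -> (1.995,-21.211) [heading=204, draw]
LT 60: heading 204 -> 264
Final: pos=(1.995,-21.211), heading=264, 6 segment(s) drawn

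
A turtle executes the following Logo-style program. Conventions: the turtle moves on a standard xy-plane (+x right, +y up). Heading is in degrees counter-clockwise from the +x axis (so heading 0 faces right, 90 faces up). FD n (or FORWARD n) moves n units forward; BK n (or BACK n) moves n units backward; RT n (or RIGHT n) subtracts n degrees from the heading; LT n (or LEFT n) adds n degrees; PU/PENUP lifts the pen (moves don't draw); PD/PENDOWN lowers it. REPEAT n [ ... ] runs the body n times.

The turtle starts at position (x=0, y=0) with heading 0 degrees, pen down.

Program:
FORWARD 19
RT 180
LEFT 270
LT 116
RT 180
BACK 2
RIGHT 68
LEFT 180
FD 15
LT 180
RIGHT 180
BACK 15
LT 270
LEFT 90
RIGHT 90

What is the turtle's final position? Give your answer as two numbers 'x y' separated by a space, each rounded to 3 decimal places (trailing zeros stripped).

Answer: 17.202 -0.877

Derivation:
Executing turtle program step by step:
Start: pos=(0,0), heading=0, pen down
FD 19: (0,0) -> (19,0) [heading=0, draw]
RT 180: heading 0 -> 180
LT 270: heading 180 -> 90
LT 116: heading 90 -> 206
RT 180: heading 206 -> 26
BK 2: (19,0) -> (17.202,-0.877) [heading=26, draw]
RT 68: heading 26 -> 318
LT 180: heading 318 -> 138
FD 15: (17.202,-0.877) -> (6.055,9.16) [heading=138, draw]
LT 180: heading 138 -> 318
RT 180: heading 318 -> 138
BK 15: (6.055,9.16) -> (17.202,-0.877) [heading=138, draw]
LT 270: heading 138 -> 48
LT 90: heading 48 -> 138
RT 90: heading 138 -> 48
Final: pos=(17.202,-0.877), heading=48, 4 segment(s) drawn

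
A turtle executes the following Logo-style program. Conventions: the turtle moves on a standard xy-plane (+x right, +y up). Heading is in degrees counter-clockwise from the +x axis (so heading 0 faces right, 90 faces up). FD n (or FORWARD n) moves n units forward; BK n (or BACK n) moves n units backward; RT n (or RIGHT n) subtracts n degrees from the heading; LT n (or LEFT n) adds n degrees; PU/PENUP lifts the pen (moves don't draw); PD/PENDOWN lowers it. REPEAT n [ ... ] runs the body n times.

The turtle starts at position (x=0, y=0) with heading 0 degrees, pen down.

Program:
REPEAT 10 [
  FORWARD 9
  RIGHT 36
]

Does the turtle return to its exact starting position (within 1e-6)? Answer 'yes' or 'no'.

Answer: yes

Derivation:
Executing turtle program step by step:
Start: pos=(0,0), heading=0, pen down
REPEAT 10 [
  -- iteration 1/10 --
  FD 9: (0,0) -> (9,0) [heading=0, draw]
  RT 36: heading 0 -> 324
  -- iteration 2/10 --
  FD 9: (9,0) -> (16.281,-5.29) [heading=324, draw]
  RT 36: heading 324 -> 288
  -- iteration 3/10 --
  FD 9: (16.281,-5.29) -> (19.062,-13.85) [heading=288, draw]
  RT 36: heading 288 -> 252
  -- iteration 4/10 --
  FD 9: (19.062,-13.85) -> (16.281,-22.409) [heading=252, draw]
  RT 36: heading 252 -> 216
  -- iteration 5/10 --
  FD 9: (16.281,-22.409) -> (9,-27.699) [heading=216, draw]
  RT 36: heading 216 -> 180
  -- iteration 6/10 --
  FD 9: (9,-27.699) -> (0,-27.699) [heading=180, draw]
  RT 36: heading 180 -> 144
  -- iteration 7/10 --
  FD 9: (0,-27.699) -> (-7.281,-22.409) [heading=144, draw]
  RT 36: heading 144 -> 108
  -- iteration 8/10 --
  FD 9: (-7.281,-22.409) -> (-10.062,-13.85) [heading=108, draw]
  RT 36: heading 108 -> 72
  -- iteration 9/10 --
  FD 9: (-10.062,-13.85) -> (-7.281,-5.29) [heading=72, draw]
  RT 36: heading 72 -> 36
  -- iteration 10/10 --
  FD 9: (-7.281,-5.29) -> (0,0) [heading=36, draw]
  RT 36: heading 36 -> 0
]
Final: pos=(0,0), heading=0, 10 segment(s) drawn

Start position: (0, 0)
Final position: (0, 0)
Distance = 0; < 1e-6 -> CLOSED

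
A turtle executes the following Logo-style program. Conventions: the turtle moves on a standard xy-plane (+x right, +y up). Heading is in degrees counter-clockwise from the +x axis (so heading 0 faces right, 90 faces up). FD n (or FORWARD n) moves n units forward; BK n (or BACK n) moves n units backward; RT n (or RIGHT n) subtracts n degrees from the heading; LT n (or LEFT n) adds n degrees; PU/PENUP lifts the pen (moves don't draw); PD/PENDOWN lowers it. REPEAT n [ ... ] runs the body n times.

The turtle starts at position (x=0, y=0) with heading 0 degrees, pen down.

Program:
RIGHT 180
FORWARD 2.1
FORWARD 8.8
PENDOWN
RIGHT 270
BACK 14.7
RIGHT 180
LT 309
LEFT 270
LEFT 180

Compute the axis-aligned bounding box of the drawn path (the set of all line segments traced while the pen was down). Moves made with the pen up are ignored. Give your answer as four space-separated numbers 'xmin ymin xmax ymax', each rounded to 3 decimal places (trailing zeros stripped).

Executing turtle program step by step:
Start: pos=(0,0), heading=0, pen down
RT 180: heading 0 -> 180
FD 2.1: (0,0) -> (-2.1,0) [heading=180, draw]
FD 8.8: (-2.1,0) -> (-10.9,0) [heading=180, draw]
PD: pen down
RT 270: heading 180 -> 270
BK 14.7: (-10.9,0) -> (-10.9,14.7) [heading=270, draw]
RT 180: heading 270 -> 90
LT 309: heading 90 -> 39
LT 270: heading 39 -> 309
LT 180: heading 309 -> 129
Final: pos=(-10.9,14.7), heading=129, 3 segment(s) drawn

Segment endpoints: x in {-10.9, -10.9, -2.1, 0}, y in {0, 0, 0, 14.7}
xmin=-10.9, ymin=0, xmax=0, ymax=14.7

Answer: -10.9 0 0 14.7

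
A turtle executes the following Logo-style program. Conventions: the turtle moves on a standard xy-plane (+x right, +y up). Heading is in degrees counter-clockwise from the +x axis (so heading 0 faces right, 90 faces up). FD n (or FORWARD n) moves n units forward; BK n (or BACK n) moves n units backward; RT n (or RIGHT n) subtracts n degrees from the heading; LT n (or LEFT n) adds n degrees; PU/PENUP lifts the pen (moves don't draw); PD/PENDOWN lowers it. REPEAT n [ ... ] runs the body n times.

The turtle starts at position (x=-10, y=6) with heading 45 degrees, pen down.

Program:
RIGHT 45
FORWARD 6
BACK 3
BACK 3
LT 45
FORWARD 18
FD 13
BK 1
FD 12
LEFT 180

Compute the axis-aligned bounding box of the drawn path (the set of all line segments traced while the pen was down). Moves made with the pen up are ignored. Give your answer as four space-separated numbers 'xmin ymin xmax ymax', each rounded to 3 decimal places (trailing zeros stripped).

Answer: -10 6 19.698 35.698

Derivation:
Executing turtle program step by step:
Start: pos=(-10,6), heading=45, pen down
RT 45: heading 45 -> 0
FD 6: (-10,6) -> (-4,6) [heading=0, draw]
BK 3: (-4,6) -> (-7,6) [heading=0, draw]
BK 3: (-7,6) -> (-10,6) [heading=0, draw]
LT 45: heading 0 -> 45
FD 18: (-10,6) -> (2.728,18.728) [heading=45, draw]
FD 13: (2.728,18.728) -> (11.92,27.92) [heading=45, draw]
BK 1: (11.92,27.92) -> (11.213,27.213) [heading=45, draw]
FD 12: (11.213,27.213) -> (19.698,35.698) [heading=45, draw]
LT 180: heading 45 -> 225
Final: pos=(19.698,35.698), heading=225, 7 segment(s) drawn

Segment endpoints: x in {-10, -7, -4, 2.728, 11.213, 11.92, 19.698}, y in {6, 18.728, 27.213, 27.92, 35.698}
xmin=-10, ymin=6, xmax=19.698, ymax=35.698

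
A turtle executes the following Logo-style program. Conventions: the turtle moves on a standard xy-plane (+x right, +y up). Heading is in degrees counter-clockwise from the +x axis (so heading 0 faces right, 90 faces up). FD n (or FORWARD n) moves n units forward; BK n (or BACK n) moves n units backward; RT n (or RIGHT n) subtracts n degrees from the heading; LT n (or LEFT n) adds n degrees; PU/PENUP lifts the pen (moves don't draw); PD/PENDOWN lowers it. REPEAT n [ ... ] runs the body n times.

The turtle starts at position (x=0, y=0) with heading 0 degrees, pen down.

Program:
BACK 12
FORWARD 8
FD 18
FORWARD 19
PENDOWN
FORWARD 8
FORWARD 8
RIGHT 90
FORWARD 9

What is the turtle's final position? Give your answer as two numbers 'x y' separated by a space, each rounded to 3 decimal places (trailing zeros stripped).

Answer: 49 -9

Derivation:
Executing turtle program step by step:
Start: pos=(0,0), heading=0, pen down
BK 12: (0,0) -> (-12,0) [heading=0, draw]
FD 8: (-12,0) -> (-4,0) [heading=0, draw]
FD 18: (-4,0) -> (14,0) [heading=0, draw]
FD 19: (14,0) -> (33,0) [heading=0, draw]
PD: pen down
FD 8: (33,0) -> (41,0) [heading=0, draw]
FD 8: (41,0) -> (49,0) [heading=0, draw]
RT 90: heading 0 -> 270
FD 9: (49,0) -> (49,-9) [heading=270, draw]
Final: pos=(49,-9), heading=270, 7 segment(s) drawn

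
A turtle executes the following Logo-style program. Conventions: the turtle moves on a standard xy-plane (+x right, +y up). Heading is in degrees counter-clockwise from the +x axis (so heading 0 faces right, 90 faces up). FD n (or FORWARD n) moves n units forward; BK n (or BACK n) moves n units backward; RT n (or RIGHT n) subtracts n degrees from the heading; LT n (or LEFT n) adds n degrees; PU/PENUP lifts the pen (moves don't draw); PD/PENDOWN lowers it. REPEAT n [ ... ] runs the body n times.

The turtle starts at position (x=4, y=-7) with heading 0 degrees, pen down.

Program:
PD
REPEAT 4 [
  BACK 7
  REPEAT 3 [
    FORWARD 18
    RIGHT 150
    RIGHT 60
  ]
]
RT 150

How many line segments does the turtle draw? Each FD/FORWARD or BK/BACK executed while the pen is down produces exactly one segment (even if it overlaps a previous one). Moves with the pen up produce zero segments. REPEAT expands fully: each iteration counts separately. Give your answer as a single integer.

Answer: 16

Derivation:
Executing turtle program step by step:
Start: pos=(4,-7), heading=0, pen down
PD: pen down
REPEAT 4 [
  -- iteration 1/4 --
  BK 7: (4,-7) -> (-3,-7) [heading=0, draw]
  REPEAT 3 [
    -- iteration 1/3 --
    FD 18: (-3,-7) -> (15,-7) [heading=0, draw]
    RT 150: heading 0 -> 210
    RT 60: heading 210 -> 150
    -- iteration 2/3 --
    FD 18: (15,-7) -> (-0.588,2) [heading=150, draw]
    RT 150: heading 150 -> 0
    RT 60: heading 0 -> 300
    -- iteration 3/3 --
    FD 18: (-0.588,2) -> (8.412,-13.588) [heading=300, draw]
    RT 150: heading 300 -> 150
    RT 60: heading 150 -> 90
  ]
  -- iteration 2/4 --
  BK 7: (8.412,-13.588) -> (8.412,-20.588) [heading=90, draw]
  REPEAT 3 [
    -- iteration 1/3 --
    FD 18: (8.412,-20.588) -> (8.412,-2.588) [heading=90, draw]
    RT 150: heading 90 -> 300
    RT 60: heading 300 -> 240
    -- iteration 2/3 --
    FD 18: (8.412,-2.588) -> (-0.588,-18.177) [heading=240, draw]
    RT 150: heading 240 -> 90
    RT 60: heading 90 -> 30
    -- iteration 3/3 --
    FD 18: (-0.588,-18.177) -> (15,-9.177) [heading=30, draw]
    RT 150: heading 30 -> 240
    RT 60: heading 240 -> 180
  ]
  -- iteration 3/4 --
  BK 7: (15,-9.177) -> (22,-9.177) [heading=180, draw]
  REPEAT 3 [
    -- iteration 1/3 --
    FD 18: (22,-9.177) -> (4,-9.177) [heading=180, draw]
    RT 150: heading 180 -> 30
    RT 60: heading 30 -> 330
    -- iteration 2/3 --
    FD 18: (4,-9.177) -> (19.588,-18.177) [heading=330, draw]
    RT 150: heading 330 -> 180
    RT 60: heading 180 -> 120
    -- iteration 3/3 --
    FD 18: (19.588,-18.177) -> (10.588,-2.588) [heading=120, draw]
    RT 150: heading 120 -> 330
    RT 60: heading 330 -> 270
  ]
  -- iteration 4/4 --
  BK 7: (10.588,-2.588) -> (10.588,4.412) [heading=270, draw]
  REPEAT 3 [
    -- iteration 1/3 --
    FD 18: (10.588,4.412) -> (10.588,-13.588) [heading=270, draw]
    RT 150: heading 270 -> 120
    RT 60: heading 120 -> 60
    -- iteration 2/3 --
    FD 18: (10.588,-13.588) -> (19.588,2) [heading=60, draw]
    RT 150: heading 60 -> 270
    RT 60: heading 270 -> 210
    -- iteration 3/3 --
    FD 18: (19.588,2) -> (4,-7) [heading=210, draw]
    RT 150: heading 210 -> 60
    RT 60: heading 60 -> 0
  ]
]
RT 150: heading 0 -> 210
Final: pos=(4,-7), heading=210, 16 segment(s) drawn
Segments drawn: 16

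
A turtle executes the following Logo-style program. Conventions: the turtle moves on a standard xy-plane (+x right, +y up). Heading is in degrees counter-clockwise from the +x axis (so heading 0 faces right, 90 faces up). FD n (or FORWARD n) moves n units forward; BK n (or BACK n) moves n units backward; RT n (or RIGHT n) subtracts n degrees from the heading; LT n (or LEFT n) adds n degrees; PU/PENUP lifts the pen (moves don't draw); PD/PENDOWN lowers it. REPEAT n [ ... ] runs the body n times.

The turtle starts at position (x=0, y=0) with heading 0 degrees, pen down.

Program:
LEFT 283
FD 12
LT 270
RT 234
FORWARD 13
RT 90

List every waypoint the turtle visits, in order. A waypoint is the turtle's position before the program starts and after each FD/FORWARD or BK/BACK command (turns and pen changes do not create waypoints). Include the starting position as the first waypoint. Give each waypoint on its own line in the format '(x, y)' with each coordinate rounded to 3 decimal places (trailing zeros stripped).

Executing turtle program step by step:
Start: pos=(0,0), heading=0, pen down
LT 283: heading 0 -> 283
FD 12: (0,0) -> (2.699,-11.692) [heading=283, draw]
LT 270: heading 283 -> 193
RT 234: heading 193 -> 319
FD 13: (2.699,-11.692) -> (12.511,-20.221) [heading=319, draw]
RT 90: heading 319 -> 229
Final: pos=(12.511,-20.221), heading=229, 2 segment(s) drawn
Waypoints (3 total):
(0, 0)
(2.699, -11.692)
(12.511, -20.221)

Answer: (0, 0)
(2.699, -11.692)
(12.511, -20.221)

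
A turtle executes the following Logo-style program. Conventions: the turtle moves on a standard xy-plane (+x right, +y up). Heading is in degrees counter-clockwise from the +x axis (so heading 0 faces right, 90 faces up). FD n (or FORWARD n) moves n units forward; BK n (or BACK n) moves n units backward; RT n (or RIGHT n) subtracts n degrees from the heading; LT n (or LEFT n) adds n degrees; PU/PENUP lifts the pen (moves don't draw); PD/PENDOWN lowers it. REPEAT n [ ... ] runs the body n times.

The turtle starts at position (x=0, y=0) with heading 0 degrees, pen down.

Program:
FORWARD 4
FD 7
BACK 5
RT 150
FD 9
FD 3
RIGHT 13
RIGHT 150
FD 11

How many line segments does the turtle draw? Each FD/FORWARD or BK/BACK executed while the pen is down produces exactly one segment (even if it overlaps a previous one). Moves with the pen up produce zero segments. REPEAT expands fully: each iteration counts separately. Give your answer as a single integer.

Executing turtle program step by step:
Start: pos=(0,0), heading=0, pen down
FD 4: (0,0) -> (4,0) [heading=0, draw]
FD 7: (4,0) -> (11,0) [heading=0, draw]
BK 5: (11,0) -> (6,0) [heading=0, draw]
RT 150: heading 0 -> 210
FD 9: (6,0) -> (-1.794,-4.5) [heading=210, draw]
FD 3: (-1.794,-4.5) -> (-4.392,-6) [heading=210, draw]
RT 13: heading 210 -> 197
RT 150: heading 197 -> 47
FD 11: (-4.392,-6) -> (3.11,2.045) [heading=47, draw]
Final: pos=(3.11,2.045), heading=47, 6 segment(s) drawn
Segments drawn: 6

Answer: 6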